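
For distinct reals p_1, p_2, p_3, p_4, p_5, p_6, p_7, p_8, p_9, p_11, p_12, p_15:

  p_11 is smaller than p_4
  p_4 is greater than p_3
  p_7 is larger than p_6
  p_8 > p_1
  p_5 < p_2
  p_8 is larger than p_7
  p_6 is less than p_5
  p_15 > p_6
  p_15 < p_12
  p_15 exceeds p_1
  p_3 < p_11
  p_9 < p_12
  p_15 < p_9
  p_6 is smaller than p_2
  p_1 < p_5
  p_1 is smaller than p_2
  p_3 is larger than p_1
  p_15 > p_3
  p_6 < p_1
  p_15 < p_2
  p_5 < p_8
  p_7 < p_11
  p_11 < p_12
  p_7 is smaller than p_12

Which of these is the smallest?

Chaining upward from p_6: directly above it, p_7, p_1, p_15, p_5, p_2; then p_3, p_9, p_11, p_12, p_8; then p_4.
That covers every other element, and nothing is given below p_6, so p_6 is the smallest.

p_6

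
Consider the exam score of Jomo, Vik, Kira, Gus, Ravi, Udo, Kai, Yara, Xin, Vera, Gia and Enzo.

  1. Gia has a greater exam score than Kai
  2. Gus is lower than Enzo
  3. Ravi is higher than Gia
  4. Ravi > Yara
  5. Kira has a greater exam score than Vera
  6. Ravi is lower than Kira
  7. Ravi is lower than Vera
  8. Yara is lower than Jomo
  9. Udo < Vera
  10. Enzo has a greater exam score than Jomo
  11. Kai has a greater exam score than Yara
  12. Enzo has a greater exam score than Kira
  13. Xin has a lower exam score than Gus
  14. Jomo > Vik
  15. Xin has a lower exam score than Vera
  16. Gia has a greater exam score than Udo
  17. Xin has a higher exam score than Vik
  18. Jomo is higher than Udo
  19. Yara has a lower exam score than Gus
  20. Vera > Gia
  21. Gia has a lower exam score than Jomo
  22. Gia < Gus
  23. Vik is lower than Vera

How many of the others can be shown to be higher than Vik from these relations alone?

Directly above Vik: Xin, Jomo, Vera.
One step further: Gus, Kira, Enzo (6 so far).
Nothing else is reachable above Vik; 6 in all.

6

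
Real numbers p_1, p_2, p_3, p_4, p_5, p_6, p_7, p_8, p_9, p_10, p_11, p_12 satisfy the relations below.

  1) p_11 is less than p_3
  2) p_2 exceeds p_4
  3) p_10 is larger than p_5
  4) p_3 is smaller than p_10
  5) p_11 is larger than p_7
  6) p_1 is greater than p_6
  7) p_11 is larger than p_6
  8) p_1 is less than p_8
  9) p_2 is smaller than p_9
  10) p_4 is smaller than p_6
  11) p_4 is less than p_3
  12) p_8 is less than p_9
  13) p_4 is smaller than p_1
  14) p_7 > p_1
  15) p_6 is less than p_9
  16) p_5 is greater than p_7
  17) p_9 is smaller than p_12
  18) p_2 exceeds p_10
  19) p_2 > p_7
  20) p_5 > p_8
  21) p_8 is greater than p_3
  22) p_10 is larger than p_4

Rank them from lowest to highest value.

Each adjacent pair is fixed by a given relation: p_4 < p_6; p_6 < p_1; p_1 < p_7; p_7 < p_11; p_11 < p_3; p_3 < p_8; p_8 < p_5; p_5 < p_10; p_10 < p_2; p_2 < p_9; p_9 < p_12. Chaining them end to end gives the full order.

p_4 < p_6 < p_1 < p_7 < p_11 < p_3 < p_8 < p_5 < p_10 < p_2 < p_9 < p_12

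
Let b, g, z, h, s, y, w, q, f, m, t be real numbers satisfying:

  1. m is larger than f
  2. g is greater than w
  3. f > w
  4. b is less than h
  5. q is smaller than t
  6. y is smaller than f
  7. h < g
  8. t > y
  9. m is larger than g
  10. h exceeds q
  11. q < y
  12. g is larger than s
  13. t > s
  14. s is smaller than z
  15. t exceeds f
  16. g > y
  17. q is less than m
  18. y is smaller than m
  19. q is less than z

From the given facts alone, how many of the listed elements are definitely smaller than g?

The elements the relations force below g are q, b, y, w, s, h — no chain reaches any other.
That is 6.

6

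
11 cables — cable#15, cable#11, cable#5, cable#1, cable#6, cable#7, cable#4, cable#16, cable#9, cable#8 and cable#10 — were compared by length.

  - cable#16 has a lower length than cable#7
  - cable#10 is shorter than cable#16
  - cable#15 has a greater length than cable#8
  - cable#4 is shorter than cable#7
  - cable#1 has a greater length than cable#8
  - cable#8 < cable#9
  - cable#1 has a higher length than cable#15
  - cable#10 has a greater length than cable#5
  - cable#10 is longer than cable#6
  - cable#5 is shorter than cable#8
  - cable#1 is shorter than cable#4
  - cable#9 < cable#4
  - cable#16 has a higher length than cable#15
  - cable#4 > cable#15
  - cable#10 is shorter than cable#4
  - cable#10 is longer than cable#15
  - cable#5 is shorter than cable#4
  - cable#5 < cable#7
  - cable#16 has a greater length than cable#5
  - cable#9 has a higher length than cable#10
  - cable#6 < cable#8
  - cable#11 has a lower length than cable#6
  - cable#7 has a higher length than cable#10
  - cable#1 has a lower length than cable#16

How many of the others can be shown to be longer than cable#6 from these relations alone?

8

From cable#6 the given relations immediately reach cable#8, cable#10.
From those, cable#15, cable#9, cable#1, cable#16, cable#4, cable#7 — 8 in total.
Nothing else is reachable above cable#6; 8 in all.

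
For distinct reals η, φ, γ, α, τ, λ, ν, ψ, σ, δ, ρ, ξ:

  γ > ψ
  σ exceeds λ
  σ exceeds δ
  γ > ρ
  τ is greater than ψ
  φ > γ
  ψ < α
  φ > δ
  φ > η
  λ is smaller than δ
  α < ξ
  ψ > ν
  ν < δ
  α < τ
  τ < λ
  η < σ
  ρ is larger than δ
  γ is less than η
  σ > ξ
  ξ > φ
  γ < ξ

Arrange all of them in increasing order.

ν < ψ < α < τ < λ < δ < ρ < γ < η < φ < ξ < σ

Each adjacent pair is fixed by a given relation: ν < ψ; ψ < α; α < τ; τ < λ; λ < δ; δ < ρ; ρ < γ; γ < η; η < φ; φ < ξ; ξ < σ. Chaining them end to end gives the full order.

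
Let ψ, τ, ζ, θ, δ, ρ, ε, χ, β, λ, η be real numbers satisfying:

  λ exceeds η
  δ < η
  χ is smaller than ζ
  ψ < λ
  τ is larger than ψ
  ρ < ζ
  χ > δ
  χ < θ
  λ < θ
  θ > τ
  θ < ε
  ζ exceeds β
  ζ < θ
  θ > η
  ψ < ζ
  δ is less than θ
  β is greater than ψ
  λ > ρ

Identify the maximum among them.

ε

Chaining downward from ε: directly below it, θ; then δ, χ, τ, η, λ, ζ; then ρ, ψ, β.
That covers every other element, and nothing is given above ε, so ε is the maximum.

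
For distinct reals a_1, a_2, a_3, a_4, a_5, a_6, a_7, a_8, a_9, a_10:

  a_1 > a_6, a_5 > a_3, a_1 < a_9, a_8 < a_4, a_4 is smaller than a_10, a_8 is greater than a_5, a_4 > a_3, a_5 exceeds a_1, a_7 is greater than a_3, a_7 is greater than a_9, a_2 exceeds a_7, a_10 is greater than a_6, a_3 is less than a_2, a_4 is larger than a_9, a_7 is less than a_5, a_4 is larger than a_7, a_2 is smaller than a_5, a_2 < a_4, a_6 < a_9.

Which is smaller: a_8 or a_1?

a_1

a_1 < a_9 and a_9 < a_7 give a_1 < a_7.
With a_7 < a_2: a_1 < a_9 < a_7 < a_2.
With a_2 < a_5: a_1 < a_9 < a_7 < a_2 < a_5.
Then a_5 < a_8 extends the chain to a_8.
So a_1 < a_8; a_1 is the smaller of the two.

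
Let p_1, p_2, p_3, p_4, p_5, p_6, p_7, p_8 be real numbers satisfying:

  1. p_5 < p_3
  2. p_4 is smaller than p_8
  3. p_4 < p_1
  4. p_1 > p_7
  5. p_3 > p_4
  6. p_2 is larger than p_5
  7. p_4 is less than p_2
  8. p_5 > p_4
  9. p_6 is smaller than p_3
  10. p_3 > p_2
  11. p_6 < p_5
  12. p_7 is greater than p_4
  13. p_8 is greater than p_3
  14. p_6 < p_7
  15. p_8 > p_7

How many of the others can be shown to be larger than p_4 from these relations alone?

6

From p_4 the given relations immediately reach p_7, p_1, p_5, p_2, p_3, p_8.
No other element is forced above p_4 by the given relations, so the count is 6.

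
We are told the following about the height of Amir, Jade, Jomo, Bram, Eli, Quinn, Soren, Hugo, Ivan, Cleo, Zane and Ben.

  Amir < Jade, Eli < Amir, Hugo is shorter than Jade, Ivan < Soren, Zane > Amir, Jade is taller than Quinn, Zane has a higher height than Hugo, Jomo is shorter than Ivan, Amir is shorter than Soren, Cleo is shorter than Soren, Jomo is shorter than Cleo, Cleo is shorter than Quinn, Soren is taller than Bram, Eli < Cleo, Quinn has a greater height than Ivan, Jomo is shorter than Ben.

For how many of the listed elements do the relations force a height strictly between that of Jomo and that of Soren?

The relations place Jomo below Soren. An element lies strictly between them when it is forced above Jomo and also forced below Soren.
Above Jomo: {Cleo, Ivan, Quinn, Jade, Ben}. Below Soren: {Eli, Amir, Bram, Cleo, Ivan}.
Intersection: {Cleo, Ivan} — 2.

2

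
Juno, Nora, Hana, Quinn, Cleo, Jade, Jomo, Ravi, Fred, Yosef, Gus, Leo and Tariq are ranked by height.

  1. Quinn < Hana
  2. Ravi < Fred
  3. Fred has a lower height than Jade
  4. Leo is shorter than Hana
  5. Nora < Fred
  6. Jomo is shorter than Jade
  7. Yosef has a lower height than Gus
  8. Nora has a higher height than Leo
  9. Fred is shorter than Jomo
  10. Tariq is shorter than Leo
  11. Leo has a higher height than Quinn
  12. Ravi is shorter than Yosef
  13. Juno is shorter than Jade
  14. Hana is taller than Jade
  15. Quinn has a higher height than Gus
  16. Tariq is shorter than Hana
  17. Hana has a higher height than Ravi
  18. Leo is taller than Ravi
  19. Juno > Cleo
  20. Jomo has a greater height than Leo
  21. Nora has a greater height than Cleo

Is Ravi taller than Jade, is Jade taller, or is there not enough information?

Jade

Link the given pairs in sequence: Ravi < Yosef; Yosef < Gus; Gus < Quinn; Quinn < Leo; Leo < Nora; Nora < Fred; Fred < Jomo; Jomo < Jade.
Together: Ravi < Yosef < Gus < Quinn < Leo < Nora < Fred < Jomo < Jade.
So Jade is taller.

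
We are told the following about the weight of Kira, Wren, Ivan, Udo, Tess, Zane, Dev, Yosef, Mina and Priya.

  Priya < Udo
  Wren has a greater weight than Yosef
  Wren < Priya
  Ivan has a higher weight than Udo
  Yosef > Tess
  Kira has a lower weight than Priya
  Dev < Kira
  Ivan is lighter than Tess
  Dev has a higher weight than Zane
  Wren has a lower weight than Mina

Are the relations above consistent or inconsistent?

Chaining the given relations yields Priya < Udo < Ivan < Tess < Yosef < Wren, so Priya < Wren. But one relation states Wren < Priya. These cannot both hold.

inconsistent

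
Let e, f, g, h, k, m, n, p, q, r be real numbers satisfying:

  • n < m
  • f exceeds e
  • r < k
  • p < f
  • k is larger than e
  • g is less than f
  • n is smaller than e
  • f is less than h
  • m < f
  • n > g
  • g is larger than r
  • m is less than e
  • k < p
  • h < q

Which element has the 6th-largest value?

Piecing the relations together gives one ordering: r < g < n < m < e < k < p < f < h < q.
Counting 6 from the largest end gives e.

e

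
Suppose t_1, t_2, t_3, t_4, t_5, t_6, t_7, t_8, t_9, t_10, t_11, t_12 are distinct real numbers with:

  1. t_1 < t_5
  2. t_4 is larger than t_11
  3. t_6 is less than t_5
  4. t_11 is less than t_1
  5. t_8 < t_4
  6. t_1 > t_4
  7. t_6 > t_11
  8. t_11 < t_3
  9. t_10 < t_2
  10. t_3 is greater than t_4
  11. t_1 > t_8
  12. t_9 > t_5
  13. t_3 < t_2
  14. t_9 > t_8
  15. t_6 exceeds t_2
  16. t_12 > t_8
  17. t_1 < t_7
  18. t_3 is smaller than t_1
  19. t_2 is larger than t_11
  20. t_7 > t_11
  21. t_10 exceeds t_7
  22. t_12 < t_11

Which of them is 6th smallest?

Piecing the relations together gives one ordering: t_8 < t_12 < t_11 < t_4 < t_3 < t_1 < t_7 < t_10 < t_2 < t_6 < t_5 < t_9.
Counting 6 from the smallest end gives t_1.

t_1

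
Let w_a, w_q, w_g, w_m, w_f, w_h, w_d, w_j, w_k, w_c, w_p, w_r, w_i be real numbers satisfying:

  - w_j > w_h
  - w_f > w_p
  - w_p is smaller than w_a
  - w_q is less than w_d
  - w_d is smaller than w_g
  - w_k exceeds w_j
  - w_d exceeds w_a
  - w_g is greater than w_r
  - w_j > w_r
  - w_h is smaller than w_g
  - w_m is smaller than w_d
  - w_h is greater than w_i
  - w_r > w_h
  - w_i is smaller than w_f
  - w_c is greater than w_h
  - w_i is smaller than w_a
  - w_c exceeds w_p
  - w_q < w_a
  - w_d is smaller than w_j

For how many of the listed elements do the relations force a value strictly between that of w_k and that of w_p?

The relations place w_p below w_k. An element lies strictly between them when it is forced above w_p and also forced below w_k.
Above w_p: {w_a, w_d, w_g, w_j, w_f, w_c}. Below w_k: {w_m, w_q, w_i, w_a, w_h, w_d, w_r, w_j}.
Intersection: {w_a, w_d, w_j} — 3.

3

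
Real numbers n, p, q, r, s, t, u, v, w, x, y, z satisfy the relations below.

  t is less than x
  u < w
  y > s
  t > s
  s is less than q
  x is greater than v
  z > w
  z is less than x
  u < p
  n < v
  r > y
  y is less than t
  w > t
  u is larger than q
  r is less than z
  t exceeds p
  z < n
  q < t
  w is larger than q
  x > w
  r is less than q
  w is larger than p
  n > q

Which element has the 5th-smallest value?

u

Chaining the given pairs: s < y < r < q < u < p < t < w < z < n < v < x.
The 5th smallest is u.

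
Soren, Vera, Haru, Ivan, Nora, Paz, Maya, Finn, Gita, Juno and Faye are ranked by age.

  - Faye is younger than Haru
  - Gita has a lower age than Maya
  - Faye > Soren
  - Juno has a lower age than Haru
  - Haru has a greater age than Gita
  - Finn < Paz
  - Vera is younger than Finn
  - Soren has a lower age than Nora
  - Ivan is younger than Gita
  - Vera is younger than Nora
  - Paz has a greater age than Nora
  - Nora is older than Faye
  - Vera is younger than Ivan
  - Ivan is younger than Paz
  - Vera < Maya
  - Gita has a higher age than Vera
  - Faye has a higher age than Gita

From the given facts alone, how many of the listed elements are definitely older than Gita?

Directly above Gita: Faye, Maya, Haru.
One step further: Nora (4 so far).
One step further: Paz (5 so far).
Nothing else is reachable above Gita; 5 in all.

5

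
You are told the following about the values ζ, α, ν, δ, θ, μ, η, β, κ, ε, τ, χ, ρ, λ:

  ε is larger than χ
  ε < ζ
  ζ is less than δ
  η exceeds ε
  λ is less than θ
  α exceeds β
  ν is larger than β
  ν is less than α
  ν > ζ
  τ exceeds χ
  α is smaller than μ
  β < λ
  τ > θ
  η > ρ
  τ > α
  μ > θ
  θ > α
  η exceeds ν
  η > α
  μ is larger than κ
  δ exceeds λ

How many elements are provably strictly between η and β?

2

Chaining upward from β reaches: ν, α, λ, θ, μ, τ, δ.
Chaining downward from η reaches: χ, ε, ζ, ρ, ν, α.
Strictly between β and η are those in both lists: ν, α — 2 elements.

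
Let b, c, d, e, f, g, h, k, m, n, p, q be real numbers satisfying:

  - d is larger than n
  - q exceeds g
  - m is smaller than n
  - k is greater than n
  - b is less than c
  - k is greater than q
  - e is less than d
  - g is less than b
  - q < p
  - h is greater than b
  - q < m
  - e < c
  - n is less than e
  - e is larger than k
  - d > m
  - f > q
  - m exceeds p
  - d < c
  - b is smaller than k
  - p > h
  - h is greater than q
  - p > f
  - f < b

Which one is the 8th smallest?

Piecing the relations together gives one ordering: g < q < f < b < h < p < m < n < k < e < d < c.
The 8th smallest is n.

n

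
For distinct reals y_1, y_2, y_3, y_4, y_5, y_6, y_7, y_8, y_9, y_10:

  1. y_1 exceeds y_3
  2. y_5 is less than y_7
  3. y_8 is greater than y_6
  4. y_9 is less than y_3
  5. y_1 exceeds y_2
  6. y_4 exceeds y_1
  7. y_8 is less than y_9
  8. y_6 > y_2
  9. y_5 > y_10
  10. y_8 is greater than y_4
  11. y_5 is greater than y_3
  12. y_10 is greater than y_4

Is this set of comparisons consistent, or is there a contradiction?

inconsistent

We have y_4 < y_8 stated directly, yet also y_8 < y_9 < y_3 < y_1 < y_4 by chaining the others — so y_8 < y_4. Contradiction.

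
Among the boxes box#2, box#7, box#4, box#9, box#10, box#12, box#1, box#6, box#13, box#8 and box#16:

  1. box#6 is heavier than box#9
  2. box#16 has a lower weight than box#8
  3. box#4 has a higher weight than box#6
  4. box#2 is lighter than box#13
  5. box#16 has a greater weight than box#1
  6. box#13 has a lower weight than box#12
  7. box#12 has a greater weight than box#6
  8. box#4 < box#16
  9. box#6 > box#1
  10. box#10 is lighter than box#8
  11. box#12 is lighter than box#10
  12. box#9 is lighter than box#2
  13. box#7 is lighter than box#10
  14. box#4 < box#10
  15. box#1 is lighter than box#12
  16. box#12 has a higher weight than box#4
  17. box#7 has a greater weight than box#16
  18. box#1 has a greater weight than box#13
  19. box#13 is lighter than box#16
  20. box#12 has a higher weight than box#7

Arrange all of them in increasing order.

box#9 < box#2 < box#13 < box#1 < box#6 < box#4 < box#16 < box#7 < box#12 < box#10 < box#8

The consecutive links are each given: box#9 < box#2; box#2 < box#13; box#13 < box#1; box#1 < box#6; box#6 < box#4; box#4 < box#16; box#16 < box#7; box#7 < box#12; box#12 < box#10; box#10 < box#8.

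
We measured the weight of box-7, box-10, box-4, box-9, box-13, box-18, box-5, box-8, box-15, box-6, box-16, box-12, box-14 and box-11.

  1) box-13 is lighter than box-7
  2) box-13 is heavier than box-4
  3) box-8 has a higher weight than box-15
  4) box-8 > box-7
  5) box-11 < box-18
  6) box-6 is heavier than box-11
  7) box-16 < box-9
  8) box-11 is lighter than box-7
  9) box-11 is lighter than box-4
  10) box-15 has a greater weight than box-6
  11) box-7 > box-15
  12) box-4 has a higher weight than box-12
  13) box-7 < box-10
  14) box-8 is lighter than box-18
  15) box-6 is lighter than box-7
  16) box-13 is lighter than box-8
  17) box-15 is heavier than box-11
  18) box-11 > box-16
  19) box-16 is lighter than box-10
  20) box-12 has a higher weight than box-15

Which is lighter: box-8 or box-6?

box-6

box-6 < box-15 and box-15 < box-12 give box-6 < box-12.
With box-12 < box-4: box-6 < box-15 < box-12 < box-4.
Then box-4 < box-13 extends the chain to box-13.
With box-13 < box-7: box-6 < box-15 < box-12 < box-4 < box-13 < box-7.
With box-7 < box-8: box-6 < box-15 < box-12 < box-4 < box-13 < box-7 < box-8.
So box-6 < box-8; box-6 is the lighter of the two.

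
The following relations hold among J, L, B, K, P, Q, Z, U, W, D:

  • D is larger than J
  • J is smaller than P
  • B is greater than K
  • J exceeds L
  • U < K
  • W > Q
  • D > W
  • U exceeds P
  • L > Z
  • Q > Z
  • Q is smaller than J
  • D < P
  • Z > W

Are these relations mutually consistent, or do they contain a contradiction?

inconsistent

Chaining the given relations yields Q < W < Z, so Q < Z. But one relation states Z < Q. These cannot both hold.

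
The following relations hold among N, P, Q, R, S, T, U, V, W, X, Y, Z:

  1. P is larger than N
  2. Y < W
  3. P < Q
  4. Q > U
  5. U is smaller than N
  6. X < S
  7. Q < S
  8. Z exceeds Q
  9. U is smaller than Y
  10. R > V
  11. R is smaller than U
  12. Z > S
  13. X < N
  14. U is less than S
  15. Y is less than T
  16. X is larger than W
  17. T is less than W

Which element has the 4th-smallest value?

Y

The consecutive relations fix a unique order: V < R < U < Y < T < W < X < N < P < Q < S < Z.
The 4th smallest is Y.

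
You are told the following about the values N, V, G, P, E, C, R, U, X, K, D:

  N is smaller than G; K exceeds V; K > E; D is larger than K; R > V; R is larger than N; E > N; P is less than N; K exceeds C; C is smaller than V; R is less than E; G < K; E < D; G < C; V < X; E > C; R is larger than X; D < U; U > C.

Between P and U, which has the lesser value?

Link the given pairs in sequence: P < N; N < G; G < C; C < V; V < X; X < R; R < E; E < K; K < D; D < U.
Chaining these gives P < N < G < C < V < X < R < E < K < D < U.
So P < U; P is the smaller of the two.

P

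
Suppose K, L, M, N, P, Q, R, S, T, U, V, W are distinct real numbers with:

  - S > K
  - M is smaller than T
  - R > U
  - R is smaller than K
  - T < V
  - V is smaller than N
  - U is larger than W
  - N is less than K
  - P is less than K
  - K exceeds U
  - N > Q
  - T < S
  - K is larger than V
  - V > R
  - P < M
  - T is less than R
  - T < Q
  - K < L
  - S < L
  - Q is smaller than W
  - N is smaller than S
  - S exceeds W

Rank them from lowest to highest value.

P < M < T < Q < W < U < R < V < N < K < S < L

The consecutive links are each given: P < M; M < T; T < Q; Q < W; W < U; U < R; R < V; V < N; N < K; K < S; S < L.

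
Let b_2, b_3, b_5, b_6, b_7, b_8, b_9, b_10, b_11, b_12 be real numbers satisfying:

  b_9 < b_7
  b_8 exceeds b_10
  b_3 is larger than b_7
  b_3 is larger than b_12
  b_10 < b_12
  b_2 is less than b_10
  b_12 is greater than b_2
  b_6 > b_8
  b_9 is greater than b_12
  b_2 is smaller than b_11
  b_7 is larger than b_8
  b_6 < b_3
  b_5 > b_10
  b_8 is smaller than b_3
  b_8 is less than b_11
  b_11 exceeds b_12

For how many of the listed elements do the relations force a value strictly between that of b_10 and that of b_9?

Chaining upward from b_10 reaches: b_5, b_8, b_12, b_6, b_11, b_7, b_3.
Chaining downward from b_9 reaches: b_2, b_12.
Strictly between b_10 and b_9 are those in both lists: b_12 — 1 element.

1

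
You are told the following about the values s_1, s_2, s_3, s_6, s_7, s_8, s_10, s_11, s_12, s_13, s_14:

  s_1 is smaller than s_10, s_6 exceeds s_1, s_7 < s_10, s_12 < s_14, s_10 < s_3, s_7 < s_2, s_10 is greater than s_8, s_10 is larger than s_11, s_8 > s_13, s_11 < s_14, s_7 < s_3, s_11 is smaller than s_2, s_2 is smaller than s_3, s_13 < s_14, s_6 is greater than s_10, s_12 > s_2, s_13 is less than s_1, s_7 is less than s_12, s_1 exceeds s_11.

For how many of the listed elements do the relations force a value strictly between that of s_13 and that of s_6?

The relations place s_13 below s_6. An element lies strictly between them when it is forced above s_13 and also forced below s_6.
Above s_13: {s_8, s_1, s_10, s_3, s_14}. Below s_6: {s_11, s_7, s_8, s_1, s_10}.
Intersection: {s_8, s_1, s_10} — 3.

3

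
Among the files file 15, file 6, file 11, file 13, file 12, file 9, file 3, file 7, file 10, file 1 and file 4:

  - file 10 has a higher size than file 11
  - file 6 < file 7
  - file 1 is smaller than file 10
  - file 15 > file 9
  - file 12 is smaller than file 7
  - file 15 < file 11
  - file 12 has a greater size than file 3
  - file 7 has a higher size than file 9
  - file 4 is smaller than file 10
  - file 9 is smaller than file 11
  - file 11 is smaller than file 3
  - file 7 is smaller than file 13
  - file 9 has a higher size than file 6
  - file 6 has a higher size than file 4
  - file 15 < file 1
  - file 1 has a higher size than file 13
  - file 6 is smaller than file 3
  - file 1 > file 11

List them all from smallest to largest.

file 4 < file 6 < file 9 < file 15 < file 11 < file 3 < file 12 < file 7 < file 13 < file 1 < file 10

The consecutive links are each given: file 4 < file 6; file 6 < file 9; file 9 < file 15; file 15 < file 11; file 11 < file 3; file 3 < file 12; file 12 < file 7; file 7 < file 13; file 13 < file 1; file 1 < file 10.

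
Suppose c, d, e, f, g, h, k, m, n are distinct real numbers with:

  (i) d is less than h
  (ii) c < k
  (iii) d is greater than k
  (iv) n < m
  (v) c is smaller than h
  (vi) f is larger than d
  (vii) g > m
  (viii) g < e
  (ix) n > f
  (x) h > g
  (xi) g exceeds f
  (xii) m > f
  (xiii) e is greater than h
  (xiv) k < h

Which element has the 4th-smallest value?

f

Chaining the given pairs: c < k < d < f < n < m < g < h < e.
Counting 4 from the smallest end gives f.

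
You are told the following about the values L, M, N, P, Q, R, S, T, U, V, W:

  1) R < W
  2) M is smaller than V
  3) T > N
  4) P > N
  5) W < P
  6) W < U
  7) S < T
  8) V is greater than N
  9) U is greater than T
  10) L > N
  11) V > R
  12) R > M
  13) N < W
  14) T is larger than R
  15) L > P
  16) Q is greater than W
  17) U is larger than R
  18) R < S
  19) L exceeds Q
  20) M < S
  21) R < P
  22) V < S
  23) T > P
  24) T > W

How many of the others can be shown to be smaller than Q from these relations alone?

4

From Q the given relations immediately reach W.
From those, R, N — 3 in total.
From those, M — 4 in total.
Nothing else is reachable below Q; 4 in all.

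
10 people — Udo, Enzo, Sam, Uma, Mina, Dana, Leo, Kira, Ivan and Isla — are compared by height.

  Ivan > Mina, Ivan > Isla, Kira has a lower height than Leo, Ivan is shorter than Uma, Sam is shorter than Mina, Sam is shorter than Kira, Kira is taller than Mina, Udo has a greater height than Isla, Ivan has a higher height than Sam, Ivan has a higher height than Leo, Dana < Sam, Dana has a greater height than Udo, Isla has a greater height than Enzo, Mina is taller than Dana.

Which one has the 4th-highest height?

Kira

The consecutive relations fix a unique order: Enzo < Isla < Udo < Dana < Sam < Mina < Kira < Leo < Ivan < Uma.
Counting 4 from the largest end gives Kira.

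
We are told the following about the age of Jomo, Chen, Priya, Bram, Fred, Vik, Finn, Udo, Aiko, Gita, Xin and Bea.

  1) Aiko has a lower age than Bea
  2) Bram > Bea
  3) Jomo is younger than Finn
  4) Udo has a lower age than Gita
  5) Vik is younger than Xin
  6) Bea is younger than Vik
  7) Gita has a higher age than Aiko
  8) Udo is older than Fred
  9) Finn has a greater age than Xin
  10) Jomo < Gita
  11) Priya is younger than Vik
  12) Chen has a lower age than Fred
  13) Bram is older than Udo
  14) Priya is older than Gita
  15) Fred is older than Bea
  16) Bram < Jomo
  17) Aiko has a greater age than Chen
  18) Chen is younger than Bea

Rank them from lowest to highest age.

Chen < Aiko < Bea < Fred < Udo < Bram < Jomo < Gita < Priya < Vik < Xin < Finn

Nothing is placed below Chen, so it is least; from there Chen < Aiko; Aiko < Bea; Bea < Fred; Fred < Udo; Udo < Bram; Bram < Jomo; Jomo < Gita; Gita < Priya; Priya < Vik; Vik < Xin; Xin < Finn, each given directly.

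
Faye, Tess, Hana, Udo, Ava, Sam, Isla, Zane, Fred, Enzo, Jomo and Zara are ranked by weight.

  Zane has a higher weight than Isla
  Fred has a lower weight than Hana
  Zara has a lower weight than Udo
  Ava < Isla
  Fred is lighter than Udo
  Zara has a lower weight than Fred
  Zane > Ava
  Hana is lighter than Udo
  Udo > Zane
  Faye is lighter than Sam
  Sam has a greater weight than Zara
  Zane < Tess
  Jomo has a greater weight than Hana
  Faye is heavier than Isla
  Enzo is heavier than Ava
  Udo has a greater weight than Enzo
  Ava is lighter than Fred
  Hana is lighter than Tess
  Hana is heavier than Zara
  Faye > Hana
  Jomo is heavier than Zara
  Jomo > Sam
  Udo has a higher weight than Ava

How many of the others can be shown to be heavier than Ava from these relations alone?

10

From Ava the given relations immediately reach Isla, Zane, Enzo, Fred, Udo.
From those, Hana, Tess, Faye — 8 in total.
From those, Sam, Jomo — 10 in total.
Nothing else is reachable above Ava; 10 in all.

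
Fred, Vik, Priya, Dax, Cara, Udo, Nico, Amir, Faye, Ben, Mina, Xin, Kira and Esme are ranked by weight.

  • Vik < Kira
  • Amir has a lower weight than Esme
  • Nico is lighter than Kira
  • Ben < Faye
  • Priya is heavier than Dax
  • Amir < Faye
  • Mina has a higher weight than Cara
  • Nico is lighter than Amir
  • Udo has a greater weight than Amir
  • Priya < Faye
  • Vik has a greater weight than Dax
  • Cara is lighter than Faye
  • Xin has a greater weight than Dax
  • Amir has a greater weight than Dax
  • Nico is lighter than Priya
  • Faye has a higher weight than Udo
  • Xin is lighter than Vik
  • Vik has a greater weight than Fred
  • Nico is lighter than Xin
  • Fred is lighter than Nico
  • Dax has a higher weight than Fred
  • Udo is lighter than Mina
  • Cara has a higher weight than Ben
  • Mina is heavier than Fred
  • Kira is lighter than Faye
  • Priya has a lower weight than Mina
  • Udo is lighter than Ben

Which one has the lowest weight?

Dax is not least since Fred < Dax; Nico is not least since Fred < Nico; Amir is not least since Dax < Amir; Xin is not least since Nico < Xin; Udo is not least since Amir < Udo; Ben is not least since Udo < Ben; Esme is not least since Amir < Esme; Vik is not least since Fred < Vik; Kira is not least since Vik < Kira; Priya is not least since Nico < Priya; Cara is not least since Ben < Cara; Faye is not least since Ben < Faye; Mina is not least since Udo < Mina.
Only Fred has nothing below it, so Fred is the lowest weight.

Fred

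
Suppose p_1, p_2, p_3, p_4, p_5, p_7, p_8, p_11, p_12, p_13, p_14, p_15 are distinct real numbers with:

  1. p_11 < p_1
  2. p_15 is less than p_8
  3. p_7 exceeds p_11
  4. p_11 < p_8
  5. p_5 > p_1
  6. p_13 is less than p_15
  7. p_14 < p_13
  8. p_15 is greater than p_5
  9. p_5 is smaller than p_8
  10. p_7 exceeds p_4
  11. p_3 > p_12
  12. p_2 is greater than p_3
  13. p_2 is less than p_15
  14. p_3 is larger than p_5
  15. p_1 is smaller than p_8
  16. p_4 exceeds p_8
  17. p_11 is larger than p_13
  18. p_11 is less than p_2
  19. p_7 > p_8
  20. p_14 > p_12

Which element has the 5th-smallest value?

p_1

Piecing the relations together gives one ordering: p_12 < p_14 < p_13 < p_11 < p_1 < p_5 < p_3 < p_2 < p_15 < p_8 < p_4 < p_7.
The 5th smallest is p_1.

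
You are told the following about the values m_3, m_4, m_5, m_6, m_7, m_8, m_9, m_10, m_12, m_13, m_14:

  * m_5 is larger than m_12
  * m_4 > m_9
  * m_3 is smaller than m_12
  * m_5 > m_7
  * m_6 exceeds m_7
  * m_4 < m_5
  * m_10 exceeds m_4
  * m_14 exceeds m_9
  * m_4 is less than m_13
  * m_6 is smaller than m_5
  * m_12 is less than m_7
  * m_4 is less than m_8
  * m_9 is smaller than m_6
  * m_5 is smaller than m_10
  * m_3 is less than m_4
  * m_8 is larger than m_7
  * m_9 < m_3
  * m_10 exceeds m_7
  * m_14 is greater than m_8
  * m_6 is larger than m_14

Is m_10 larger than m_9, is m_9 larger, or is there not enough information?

m_9 < m_3 and m_3 < m_4 give m_9 < m_4.
Then m_4 < m_8 extends the chain to m_8.
With m_8 < m_14: m_9 < m_3 < m_4 < m_8 < m_14.
Then m_14 < m_6 extends the chain to m_6.
Then m_6 < m_5 extends the chain to m_5.
Then m_5 < m_10 extends the chain to m_10.
So m_10 is larger.

m_10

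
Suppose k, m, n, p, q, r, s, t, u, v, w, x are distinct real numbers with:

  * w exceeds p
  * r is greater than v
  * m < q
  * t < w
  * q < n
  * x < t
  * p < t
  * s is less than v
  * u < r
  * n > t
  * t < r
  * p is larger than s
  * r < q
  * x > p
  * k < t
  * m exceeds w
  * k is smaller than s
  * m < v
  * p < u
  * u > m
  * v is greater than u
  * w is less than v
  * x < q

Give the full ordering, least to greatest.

Nothing is placed below k, so it is least; from there k < s; s < p; p < x; x < t; t < w; w < m; m < u; u < v; v < r; r < q; q < n, each given directly.

k < s < p < x < t < w < m < u < v < r < q < n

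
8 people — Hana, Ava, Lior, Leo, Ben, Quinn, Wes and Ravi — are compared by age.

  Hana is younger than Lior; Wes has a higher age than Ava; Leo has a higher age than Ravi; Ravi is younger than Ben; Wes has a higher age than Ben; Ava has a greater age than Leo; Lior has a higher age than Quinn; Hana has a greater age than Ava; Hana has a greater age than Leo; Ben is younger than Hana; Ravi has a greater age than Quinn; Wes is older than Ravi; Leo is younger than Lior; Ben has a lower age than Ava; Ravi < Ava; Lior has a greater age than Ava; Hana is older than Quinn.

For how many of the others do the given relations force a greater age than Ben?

From Ben the given relations immediately reach Ava, Hana, Wes.
From those, Lior — 4 in total.
No other element is forced above Ben by the given relations, so the count is 4.

4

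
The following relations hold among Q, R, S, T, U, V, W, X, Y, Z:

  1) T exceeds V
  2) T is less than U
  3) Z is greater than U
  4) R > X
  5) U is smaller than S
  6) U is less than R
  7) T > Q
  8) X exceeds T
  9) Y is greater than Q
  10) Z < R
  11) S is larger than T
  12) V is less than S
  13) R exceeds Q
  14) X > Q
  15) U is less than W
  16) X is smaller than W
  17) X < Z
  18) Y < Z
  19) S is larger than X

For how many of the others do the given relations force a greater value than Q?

8

The elements the relations force above Q are T, X, Y, U, Z, R, S, W — no chain reaches any other.
That is 8.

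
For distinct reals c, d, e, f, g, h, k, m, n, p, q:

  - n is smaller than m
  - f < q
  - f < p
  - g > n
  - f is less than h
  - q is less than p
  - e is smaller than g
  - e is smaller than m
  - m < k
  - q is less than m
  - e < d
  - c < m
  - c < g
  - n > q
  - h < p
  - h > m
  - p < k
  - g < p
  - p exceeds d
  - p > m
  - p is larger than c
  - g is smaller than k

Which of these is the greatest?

f is not greatest since f < h; q is not greatest since q < p; e is not greatest since e < d; c is not greatest since c < m; n is not greatest since n < g; d is not greatest since d < p; g is not greatest since g < k; m is not greatest since m < k; h is not greatest since h < p; p is not greatest since p < k.
Only k has nothing above it, so k is the greatest.

k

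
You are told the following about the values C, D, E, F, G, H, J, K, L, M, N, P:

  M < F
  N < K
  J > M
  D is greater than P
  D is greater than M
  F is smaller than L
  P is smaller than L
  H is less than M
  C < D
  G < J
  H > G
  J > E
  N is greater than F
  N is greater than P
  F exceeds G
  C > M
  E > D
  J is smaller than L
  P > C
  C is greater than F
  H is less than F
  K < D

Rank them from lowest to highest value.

G < H < M < F < C < P < N < K < D < E < J < L

The consecutive links are each given: G < H; H < M; M < F; F < C; C < P; P < N; N < K; K < D; D < E; E < J; J < L.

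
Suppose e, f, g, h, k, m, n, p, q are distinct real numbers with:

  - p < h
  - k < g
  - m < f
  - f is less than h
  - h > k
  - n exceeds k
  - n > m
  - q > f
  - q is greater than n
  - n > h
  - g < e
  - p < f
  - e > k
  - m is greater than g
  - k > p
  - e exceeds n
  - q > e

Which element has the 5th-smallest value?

The consecutive relations fix a unique order: p < k < g < m < f < h < n < e < q.
The 5th smallest is f.

f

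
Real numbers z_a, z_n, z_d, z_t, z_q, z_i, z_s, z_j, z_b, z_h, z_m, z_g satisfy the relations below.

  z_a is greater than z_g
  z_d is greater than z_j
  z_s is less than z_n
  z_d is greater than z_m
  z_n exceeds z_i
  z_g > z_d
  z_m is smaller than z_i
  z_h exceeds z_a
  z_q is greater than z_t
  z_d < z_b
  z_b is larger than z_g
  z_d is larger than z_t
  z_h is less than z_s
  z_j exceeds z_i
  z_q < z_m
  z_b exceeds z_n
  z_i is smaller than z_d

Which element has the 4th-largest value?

The consecutive relations fix a unique order: z_t < z_q < z_m < z_i < z_j < z_d < z_g < z_a < z_h < z_s < z_n < z_b.
Counting 4 from the largest end gives z_h.

z_h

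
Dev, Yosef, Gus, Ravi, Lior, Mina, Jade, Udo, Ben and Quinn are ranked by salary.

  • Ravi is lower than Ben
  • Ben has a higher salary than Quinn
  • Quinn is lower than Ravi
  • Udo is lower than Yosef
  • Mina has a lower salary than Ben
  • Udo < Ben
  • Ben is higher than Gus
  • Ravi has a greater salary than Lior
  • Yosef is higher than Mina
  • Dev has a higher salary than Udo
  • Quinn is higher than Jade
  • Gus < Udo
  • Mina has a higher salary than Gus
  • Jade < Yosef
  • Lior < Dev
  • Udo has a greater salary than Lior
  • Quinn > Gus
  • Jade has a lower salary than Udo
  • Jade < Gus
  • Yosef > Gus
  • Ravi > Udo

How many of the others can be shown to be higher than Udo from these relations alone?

The elements the relations force above Udo are Dev, Ravi, Yosef, Ben — no chain reaches any other.
That is 4.

4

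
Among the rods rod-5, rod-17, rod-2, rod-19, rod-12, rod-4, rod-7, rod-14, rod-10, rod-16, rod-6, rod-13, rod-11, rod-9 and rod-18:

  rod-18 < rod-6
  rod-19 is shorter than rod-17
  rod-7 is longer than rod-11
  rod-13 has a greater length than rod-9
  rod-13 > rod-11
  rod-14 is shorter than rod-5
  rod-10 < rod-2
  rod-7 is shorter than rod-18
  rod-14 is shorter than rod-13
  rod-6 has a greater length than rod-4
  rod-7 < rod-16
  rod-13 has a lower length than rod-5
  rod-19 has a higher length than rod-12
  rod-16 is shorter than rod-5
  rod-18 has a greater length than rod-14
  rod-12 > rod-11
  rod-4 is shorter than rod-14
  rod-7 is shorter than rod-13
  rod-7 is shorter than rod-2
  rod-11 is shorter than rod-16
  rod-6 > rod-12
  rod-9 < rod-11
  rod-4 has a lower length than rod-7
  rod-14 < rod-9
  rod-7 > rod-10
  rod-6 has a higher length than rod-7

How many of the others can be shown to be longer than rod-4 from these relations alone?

13

Directly above rod-4: rod-14, rod-7, rod-6.
One step further: rod-9, rod-18, rod-16, rod-13, rod-5, rod-2 (9 so far).
One step further: rod-11 (10 so far).
One step further: rod-12 (11 so far).
One step further: rod-19 (12 so far).
One step further: rod-17 (13 so far).
No other element is forced above rod-4 by the given relations, so the count is 13.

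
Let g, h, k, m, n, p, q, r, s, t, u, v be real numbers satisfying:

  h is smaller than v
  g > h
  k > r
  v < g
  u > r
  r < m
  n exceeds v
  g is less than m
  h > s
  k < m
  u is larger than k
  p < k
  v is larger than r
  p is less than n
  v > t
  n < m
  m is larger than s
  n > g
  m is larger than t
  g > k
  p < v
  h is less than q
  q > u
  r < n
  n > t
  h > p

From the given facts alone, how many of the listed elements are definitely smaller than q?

Directly below q: h, u.
One step further: s, r, p, k (6 so far).
No other element is forced below q by the given relations, so the count is 6.

6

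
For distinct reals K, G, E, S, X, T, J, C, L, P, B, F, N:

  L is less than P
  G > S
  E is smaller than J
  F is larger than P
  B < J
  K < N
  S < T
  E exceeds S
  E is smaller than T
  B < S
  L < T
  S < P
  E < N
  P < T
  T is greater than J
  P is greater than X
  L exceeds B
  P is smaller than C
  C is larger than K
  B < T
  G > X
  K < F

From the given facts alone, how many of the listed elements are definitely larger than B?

10

Directly above B: S, L, J, T.
One step further: E, P, G (7 so far).
One step further: N, C, F (10 so far).
Nothing else is reachable above B; 10 in all.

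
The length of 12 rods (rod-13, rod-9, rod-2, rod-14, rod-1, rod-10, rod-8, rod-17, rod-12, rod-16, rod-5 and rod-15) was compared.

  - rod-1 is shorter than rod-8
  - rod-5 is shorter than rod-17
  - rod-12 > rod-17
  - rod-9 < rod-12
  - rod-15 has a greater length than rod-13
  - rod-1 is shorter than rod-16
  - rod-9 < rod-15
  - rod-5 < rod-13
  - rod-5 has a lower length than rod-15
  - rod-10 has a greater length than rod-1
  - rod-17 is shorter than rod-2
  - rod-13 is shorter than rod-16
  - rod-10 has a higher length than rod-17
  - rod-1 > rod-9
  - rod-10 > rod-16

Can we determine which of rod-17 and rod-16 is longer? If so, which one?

undetermined

Following every chain through rod-17: above rod-17 we get rod-2, rod-12, rod-10; below rod-17 we get rod-5.
rod-16 is not reached, and no chain runs the other way from rod-16 to rod-17.
So the given relations leave the order of rod-17 and rod-16 undetermined.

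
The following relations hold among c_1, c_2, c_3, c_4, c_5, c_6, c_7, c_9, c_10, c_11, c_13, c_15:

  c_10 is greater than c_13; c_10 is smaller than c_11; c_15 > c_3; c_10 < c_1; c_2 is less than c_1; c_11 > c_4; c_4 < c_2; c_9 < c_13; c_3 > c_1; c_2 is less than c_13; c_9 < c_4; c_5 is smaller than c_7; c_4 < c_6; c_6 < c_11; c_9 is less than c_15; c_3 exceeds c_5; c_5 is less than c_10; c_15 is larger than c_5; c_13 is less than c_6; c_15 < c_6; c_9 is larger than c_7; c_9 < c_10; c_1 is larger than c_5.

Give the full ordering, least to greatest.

c_5 < c_7 < c_9 < c_4 < c_2 < c_13 < c_10 < c_1 < c_3 < c_15 < c_6 < c_11

The consecutive links are each given: c_5 < c_7; c_7 < c_9; c_9 < c_4; c_4 < c_2; c_2 < c_13; c_13 < c_10; c_10 < c_1; c_1 < c_3; c_3 < c_15; c_15 < c_6; c_6 < c_11.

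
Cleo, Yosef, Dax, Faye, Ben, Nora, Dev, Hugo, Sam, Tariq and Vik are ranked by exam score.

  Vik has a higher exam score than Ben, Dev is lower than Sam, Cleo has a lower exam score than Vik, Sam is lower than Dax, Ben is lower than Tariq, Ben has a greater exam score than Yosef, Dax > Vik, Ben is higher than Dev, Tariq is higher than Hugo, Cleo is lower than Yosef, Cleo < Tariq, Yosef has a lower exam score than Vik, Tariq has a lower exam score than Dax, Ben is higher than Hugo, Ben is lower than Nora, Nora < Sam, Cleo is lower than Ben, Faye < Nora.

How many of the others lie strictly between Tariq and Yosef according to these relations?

The relations place Yosef below Tariq. An element lies strictly between them when it is forced above Yosef and also forced below Tariq.
Above Yosef: {Ben, Nora, Vik, Sam, Dax}. Below Tariq: {Hugo, Cleo, Dev, Ben}.
Intersection: {Ben} — 1.

1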